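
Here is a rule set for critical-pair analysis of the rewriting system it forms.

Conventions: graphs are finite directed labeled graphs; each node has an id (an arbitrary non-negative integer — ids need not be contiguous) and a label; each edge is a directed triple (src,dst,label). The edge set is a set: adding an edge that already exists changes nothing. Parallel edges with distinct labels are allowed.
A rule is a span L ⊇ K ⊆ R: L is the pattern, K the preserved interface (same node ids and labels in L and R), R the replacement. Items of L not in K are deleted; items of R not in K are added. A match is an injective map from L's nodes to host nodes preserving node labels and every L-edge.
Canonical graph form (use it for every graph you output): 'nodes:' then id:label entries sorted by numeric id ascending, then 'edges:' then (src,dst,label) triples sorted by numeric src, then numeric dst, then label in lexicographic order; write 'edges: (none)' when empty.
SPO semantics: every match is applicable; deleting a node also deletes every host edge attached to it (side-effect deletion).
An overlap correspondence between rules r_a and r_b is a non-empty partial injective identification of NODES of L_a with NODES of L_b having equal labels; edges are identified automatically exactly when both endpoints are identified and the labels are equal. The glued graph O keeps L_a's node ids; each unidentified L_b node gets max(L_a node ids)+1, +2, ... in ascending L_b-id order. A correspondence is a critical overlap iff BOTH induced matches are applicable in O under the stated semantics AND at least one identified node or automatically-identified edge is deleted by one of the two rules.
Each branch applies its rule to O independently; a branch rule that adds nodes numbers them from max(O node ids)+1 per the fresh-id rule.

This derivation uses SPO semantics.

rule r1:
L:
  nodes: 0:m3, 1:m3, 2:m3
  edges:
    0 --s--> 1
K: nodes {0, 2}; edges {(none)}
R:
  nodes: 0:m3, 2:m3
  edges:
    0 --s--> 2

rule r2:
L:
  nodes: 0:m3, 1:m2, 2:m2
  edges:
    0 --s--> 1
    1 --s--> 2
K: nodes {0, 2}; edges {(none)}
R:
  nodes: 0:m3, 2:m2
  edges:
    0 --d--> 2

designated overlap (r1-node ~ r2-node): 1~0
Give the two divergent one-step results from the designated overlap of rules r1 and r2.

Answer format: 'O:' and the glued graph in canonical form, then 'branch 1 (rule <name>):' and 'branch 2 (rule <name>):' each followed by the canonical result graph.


O:
nodes: 0:m3, 1:m3, 2:m3, 3:m2, 4:m2
edges: (0,1,s); (1,3,s); (3,4,s)
branch 1 (rule r1):
nodes: 0:m3, 2:m3, 3:m2, 4:m2
edges: (0,2,s); (3,4,s)
branch 2 (rule r2):
nodes: 0:m3, 1:m3, 2:m3, 4:m2
edges: (0,1,s); (1,4,d)


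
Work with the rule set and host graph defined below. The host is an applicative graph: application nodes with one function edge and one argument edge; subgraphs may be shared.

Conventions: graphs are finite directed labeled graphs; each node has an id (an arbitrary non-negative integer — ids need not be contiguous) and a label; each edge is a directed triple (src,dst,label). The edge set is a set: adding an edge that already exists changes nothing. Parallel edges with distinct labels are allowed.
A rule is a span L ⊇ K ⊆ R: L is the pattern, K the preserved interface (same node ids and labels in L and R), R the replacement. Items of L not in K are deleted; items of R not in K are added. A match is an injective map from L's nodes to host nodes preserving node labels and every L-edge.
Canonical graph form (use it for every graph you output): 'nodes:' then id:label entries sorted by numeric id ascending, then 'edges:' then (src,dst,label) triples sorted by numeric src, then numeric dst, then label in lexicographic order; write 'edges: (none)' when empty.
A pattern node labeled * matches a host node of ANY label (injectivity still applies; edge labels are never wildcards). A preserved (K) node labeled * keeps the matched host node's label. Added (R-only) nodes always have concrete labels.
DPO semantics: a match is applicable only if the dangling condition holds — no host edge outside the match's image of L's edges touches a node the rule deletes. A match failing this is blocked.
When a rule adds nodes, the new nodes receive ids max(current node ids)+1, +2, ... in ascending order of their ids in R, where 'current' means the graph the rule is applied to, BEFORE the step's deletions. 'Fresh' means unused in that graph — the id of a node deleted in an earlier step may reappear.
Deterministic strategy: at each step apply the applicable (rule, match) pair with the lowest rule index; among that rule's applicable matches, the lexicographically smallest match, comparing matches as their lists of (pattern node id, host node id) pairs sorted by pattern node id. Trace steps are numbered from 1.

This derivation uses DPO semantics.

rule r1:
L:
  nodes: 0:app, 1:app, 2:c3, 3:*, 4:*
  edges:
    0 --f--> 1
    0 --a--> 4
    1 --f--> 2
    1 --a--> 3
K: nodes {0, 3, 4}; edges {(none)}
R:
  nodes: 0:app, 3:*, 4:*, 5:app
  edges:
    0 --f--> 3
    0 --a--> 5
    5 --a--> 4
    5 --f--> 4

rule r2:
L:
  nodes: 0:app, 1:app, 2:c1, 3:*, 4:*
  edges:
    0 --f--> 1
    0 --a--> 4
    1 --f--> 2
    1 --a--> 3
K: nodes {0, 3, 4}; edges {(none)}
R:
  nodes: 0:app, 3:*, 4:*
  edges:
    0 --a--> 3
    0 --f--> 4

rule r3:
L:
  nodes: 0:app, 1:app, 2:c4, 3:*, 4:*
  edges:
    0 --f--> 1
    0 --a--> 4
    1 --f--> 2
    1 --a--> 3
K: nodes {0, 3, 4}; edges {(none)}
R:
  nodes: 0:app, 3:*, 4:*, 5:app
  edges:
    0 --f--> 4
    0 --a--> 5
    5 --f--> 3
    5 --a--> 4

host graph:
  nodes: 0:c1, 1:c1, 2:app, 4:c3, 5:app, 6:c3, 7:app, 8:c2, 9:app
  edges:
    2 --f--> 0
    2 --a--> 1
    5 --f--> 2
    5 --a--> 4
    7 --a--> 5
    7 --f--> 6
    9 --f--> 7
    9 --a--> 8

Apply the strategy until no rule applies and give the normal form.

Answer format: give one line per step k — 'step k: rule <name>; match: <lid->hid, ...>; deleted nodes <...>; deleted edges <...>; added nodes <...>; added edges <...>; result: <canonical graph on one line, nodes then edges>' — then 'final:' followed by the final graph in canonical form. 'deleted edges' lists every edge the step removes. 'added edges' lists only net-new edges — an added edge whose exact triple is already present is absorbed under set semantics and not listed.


step 1: rule r1; match: 0->9, 1->7, 2->6, 3->5, 4->8; deleted nodes 6, 7; deleted edges (7,5,a); (7,6,f); (9,7,f); (9,8,a); added nodes 10; added edges (9,5,f); (9,10,a); (10,8,a); (10,8,f); result: nodes: 0:c1, 1:c1, 2:app, 4:c3, 5:app, 8:c2, 9:app, 10:app edges: (2,0,f); (2,1,a); (5,2,f); (5,4,a); (9,5,f); (9,10,a); (10,8,a); (10,8,f)
step 2: rule r2; match: 0->5, 1->2, 2->0, 3->1, 4->4; deleted nodes 0, 2; deleted edges (2,0,f); (2,1,a); (5,2,f); (5,4,a); added nodes (none); added edges (5,1,a); (5,4,f); result: nodes: 1:c1, 4:c3, 5:app, 8:c2, 9:app, 10:app edges: (5,1,a); (5,4,f); (9,5,f); (9,10,a); (10,8,a); (10,8,f)
step 3: rule r1; match: 0->9, 1->5, 2->4, 3->1, 4->10; deleted nodes 4, 5; deleted edges (5,1,a); (5,4,f); (9,5,f); (9,10,a); added nodes 11; added edges (9,1,f); (9,11,a); (11,10,a); (11,10,f); result: nodes: 1:c1, 8:c2, 9:app, 10:app, 11:app edges: (9,1,f); (9,11,a); (10,8,a); (10,8,f); (11,10,a); (11,10,f)
final:
nodes: 1:c1, 8:c2, 9:app, 10:app, 11:app
edges: (9,1,f); (9,11,a); (10,8,a); (10,8,f); (11,10,a); (11,10,f)


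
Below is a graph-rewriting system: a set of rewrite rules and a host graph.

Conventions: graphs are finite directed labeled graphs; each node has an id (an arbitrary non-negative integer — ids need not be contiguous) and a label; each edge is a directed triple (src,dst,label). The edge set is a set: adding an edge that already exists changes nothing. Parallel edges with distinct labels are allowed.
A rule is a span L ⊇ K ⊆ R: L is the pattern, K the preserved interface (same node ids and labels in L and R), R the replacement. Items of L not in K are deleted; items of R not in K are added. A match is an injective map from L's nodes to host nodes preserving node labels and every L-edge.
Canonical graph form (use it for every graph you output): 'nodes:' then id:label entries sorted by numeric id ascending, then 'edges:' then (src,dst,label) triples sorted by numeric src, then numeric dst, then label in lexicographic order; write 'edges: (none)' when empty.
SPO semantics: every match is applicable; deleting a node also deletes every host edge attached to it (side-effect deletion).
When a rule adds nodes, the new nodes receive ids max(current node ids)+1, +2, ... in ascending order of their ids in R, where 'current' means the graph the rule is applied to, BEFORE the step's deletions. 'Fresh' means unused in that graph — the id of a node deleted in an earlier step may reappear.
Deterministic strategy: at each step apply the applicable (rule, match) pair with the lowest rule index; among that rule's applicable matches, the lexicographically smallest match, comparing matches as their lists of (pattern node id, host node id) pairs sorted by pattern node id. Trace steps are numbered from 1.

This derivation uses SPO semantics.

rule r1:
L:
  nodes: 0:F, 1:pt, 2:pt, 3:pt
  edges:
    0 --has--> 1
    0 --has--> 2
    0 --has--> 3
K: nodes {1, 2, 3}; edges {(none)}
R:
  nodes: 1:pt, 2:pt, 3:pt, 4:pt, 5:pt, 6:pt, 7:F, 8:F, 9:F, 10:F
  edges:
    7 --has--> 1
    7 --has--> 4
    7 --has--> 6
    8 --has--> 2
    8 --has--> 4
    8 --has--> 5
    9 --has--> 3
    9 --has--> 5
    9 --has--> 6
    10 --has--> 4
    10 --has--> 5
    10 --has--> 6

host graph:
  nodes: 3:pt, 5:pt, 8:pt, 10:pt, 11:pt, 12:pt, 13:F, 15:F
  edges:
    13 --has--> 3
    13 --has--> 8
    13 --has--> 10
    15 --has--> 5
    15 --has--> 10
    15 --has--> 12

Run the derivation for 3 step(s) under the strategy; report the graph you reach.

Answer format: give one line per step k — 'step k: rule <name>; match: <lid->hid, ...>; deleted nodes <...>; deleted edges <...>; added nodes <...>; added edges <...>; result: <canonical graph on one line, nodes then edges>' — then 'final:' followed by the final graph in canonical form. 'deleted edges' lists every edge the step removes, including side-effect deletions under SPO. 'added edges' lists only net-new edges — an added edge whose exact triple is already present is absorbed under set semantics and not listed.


step 1: rule r1; match: 0->13, 1->3, 2->8, 3->10; deleted nodes 13; deleted edges (13,3,has); (13,8,has); (13,10,has); added nodes 16, 17, 18, 19, 20, 21, 22; added edges (19,3,has); (19,16,has); (19,18,has); (20,8,has); (20,16,has); (20,17,has); (21,10,has); (21,17,has); (21,18,has); (22,16,has); (22,17,has); (22,18,has); result: nodes: 3:pt, 5:pt, 8:pt, 10:pt, 11:pt, 12:pt, 15:F, 16:pt, 17:pt, 18:pt, 19:F, 20:F, 21:F, 22:F edges: (15,5,has); (15,10,has); (15,12,has); (19,3,has); (19,16,has); (19,18,has); (20,8,has); (20,16,has); (20,17,has); (21,10,has); (21,17,has); (21,18,has); (22,16,has); (22,17,has); (22,18,has)
step 2: rule r1; match: 0->15, 1->5, 2->10, 3->12; deleted nodes 15; deleted edges (15,5,has); (15,10,has); (15,12,has); added nodes 23, 24, 25, 26, 27, 28, 29; added edges (26,5,has); (26,23,has); (26,25,has); (27,10,has); (27,23,has); (27,24,has); (28,12,has); (28,24,has); (28,25,has); (29,23,has); (29,24,has); (29,25,has); result: nodes: 3:pt, 5:pt, 8:pt, 10:pt, 11:pt, 12:pt, 16:pt, 17:pt, 18:pt, 19:F, 20:F, 21:F, 22:F, 23:pt, 24:pt, 25:pt, 26:F, 27:F, 28:F, 29:F edges: (19,3,has); (19,16,has); (19,18,has); (20,8,has); (20,16,has); (20,17,has); (21,10,has); (21,17,has); (21,18,has); (22,16,has); (22,17,has); (22,18,has); (26,5,has); (26,23,has); (26,25,has); (27,10,has); (27,23,has); (27,24,has); (28,12,has); (28,24,has); (28,25,has); (29,23,has); (29,24,has); (29,25,has)
step 3: rule r1; match: 0->19, 1->3, 2->16, 3->18; deleted nodes 19; deleted edges (19,3,has); (19,16,has); (19,18,has); added nodes 30, 31, 32, 33, 34, 35, 36; added edges (33,3,has); (33,30,has); (33,32,has); (34,16,has); (34,30,has); (34,31,has); (35,18,has); (35,31,has); (35,32,has); (36,30,has); (36,31,has); (36,32,has); result: nodes: 3:pt, 5:pt, 8:pt, 10:pt, 11:pt, 12:pt, 16:pt, 17:pt, 18:pt, 20:F, 21:F, 22:F, 23:pt, 24:pt, 25:pt, 26:F, 27:F, 28:F, 29:F, 30:pt, 31:pt, 32:pt, 33:F, 34:F, 35:F, 36:F edges: (20,8,has); (20,16,has); (20,17,has); (21,10,has); (21,17,has); (21,18,has); (22,16,has); (22,17,has); (22,18,has); (26,5,has); (26,23,has); (26,25,has); (27,10,has); (27,23,has); (27,24,has); (28,12,has); (28,24,has); (28,25,has); (29,23,has); (29,24,has); (29,25,has); (33,3,has); (33,30,has); (33,32,has); (34,16,has); (34,30,has); (34,31,has); (35,18,has); (35,31,has); (35,32,has); (36,30,has); (36,31,has); (36,32,has)
final:
nodes: 3:pt, 5:pt, 8:pt, 10:pt, 11:pt, 12:pt, 16:pt, 17:pt, 18:pt, 20:F, 21:F, 22:F, 23:pt, 24:pt, 25:pt, 26:F, 27:F, 28:F, 29:F, 30:pt, 31:pt, 32:pt, 33:F, 34:F, 35:F, 36:F
edges: (20,8,has); (20,16,has); (20,17,has); (21,10,has); (21,17,has); (21,18,has); (22,16,has); (22,17,has); (22,18,has); (26,5,has); (26,23,has); (26,25,has); (27,10,has); (27,23,has); (27,24,has); (28,12,has); (28,24,has); (28,25,has); (29,23,has); (29,24,has); (29,25,has); (33,3,has); (33,30,has); (33,32,has); (34,16,has); (34,30,has); (34,31,has); (35,18,has); (35,31,has); (35,32,has); (36,30,has); (36,31,has); (36,32,has)


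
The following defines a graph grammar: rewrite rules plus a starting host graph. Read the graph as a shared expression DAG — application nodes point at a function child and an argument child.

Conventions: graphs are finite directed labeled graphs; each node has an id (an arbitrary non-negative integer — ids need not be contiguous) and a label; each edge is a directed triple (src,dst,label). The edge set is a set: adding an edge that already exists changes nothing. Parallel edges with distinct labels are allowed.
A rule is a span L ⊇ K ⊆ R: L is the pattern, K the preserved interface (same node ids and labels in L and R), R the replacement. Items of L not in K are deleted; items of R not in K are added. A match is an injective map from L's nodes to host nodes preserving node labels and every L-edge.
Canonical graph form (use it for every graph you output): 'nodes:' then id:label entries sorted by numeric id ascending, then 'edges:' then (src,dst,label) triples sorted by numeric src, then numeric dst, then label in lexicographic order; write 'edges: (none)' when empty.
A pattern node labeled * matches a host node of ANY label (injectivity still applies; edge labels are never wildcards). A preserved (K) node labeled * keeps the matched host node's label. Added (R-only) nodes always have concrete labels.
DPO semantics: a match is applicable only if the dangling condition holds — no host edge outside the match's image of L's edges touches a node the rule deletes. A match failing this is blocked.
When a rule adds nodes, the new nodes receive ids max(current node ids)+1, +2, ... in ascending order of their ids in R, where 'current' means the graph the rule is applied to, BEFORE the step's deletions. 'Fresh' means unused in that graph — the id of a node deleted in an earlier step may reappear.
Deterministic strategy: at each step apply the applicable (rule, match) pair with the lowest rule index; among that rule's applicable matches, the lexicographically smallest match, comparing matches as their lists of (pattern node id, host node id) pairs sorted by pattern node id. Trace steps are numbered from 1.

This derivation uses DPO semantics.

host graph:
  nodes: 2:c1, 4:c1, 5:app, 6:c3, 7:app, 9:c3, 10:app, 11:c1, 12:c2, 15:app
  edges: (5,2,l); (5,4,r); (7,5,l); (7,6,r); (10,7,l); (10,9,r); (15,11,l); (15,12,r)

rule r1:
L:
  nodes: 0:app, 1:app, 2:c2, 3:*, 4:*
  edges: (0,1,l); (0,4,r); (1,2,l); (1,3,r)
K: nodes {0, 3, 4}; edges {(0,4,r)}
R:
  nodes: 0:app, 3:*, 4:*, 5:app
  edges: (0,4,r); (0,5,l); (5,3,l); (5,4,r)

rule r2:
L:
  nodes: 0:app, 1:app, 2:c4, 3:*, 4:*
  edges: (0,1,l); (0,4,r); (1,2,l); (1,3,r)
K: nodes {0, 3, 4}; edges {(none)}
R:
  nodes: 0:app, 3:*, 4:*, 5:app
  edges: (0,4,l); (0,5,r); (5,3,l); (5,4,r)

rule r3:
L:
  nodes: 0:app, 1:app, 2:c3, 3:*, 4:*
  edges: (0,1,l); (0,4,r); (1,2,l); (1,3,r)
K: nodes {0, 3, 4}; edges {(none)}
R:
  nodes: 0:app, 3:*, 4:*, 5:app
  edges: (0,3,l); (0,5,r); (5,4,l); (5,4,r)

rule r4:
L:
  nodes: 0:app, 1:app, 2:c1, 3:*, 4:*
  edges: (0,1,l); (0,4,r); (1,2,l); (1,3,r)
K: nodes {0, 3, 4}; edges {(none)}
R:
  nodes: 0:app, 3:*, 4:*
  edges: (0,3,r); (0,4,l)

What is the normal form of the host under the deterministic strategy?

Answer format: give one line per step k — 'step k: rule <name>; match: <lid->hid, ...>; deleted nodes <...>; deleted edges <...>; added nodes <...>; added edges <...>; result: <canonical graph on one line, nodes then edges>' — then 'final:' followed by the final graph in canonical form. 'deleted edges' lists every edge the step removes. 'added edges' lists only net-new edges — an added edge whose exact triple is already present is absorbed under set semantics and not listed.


step 1: rule r4; match: 0->7, 1->5, 2->2, 3->4, 4->6; deleted nodes 2, 5; deleted edges (5,2,l); (5,4,r); (7,5,l); (7,6,r); added nodes (none); added edges (7,4,r); (7,6,l); result: nodes: 4:c1, 6:c3, 7:app, 9:c3, 10:app, 11:c1, 12:c2, 15:app edges: (7,4,r); (7,6,l); (10,7,l); (10,9,r); (15,11,l); (15,12,r)
step 2: rule r3; match: 0->10, 1->7, 2->6, 3->4, 4->9; deleted nodes 6, 7; deleted edges (7,4,r); (7,6,l); (10,7,l); (10,9,r); added nodes 16; added edges (10,4,l); (10,16,r); (16,9,l); (16,9,r); result: nodes: 4:c1, 9:c3, 10:app, 11:c1, 12:c2, 15:app, 16:app edges: (10,4,l); (10,16,r); (15,11,l); (15,12,r); (16,9,l); (16,9,r)
final:
nodes: 4:c1, 9:c3, 10:app, 11:c1, 12:c2, 15:app, 16:app
edges: (10,4,l); (10,16,r); (15,11,l); (15,12,r); (16,9,l); (16,9,r)


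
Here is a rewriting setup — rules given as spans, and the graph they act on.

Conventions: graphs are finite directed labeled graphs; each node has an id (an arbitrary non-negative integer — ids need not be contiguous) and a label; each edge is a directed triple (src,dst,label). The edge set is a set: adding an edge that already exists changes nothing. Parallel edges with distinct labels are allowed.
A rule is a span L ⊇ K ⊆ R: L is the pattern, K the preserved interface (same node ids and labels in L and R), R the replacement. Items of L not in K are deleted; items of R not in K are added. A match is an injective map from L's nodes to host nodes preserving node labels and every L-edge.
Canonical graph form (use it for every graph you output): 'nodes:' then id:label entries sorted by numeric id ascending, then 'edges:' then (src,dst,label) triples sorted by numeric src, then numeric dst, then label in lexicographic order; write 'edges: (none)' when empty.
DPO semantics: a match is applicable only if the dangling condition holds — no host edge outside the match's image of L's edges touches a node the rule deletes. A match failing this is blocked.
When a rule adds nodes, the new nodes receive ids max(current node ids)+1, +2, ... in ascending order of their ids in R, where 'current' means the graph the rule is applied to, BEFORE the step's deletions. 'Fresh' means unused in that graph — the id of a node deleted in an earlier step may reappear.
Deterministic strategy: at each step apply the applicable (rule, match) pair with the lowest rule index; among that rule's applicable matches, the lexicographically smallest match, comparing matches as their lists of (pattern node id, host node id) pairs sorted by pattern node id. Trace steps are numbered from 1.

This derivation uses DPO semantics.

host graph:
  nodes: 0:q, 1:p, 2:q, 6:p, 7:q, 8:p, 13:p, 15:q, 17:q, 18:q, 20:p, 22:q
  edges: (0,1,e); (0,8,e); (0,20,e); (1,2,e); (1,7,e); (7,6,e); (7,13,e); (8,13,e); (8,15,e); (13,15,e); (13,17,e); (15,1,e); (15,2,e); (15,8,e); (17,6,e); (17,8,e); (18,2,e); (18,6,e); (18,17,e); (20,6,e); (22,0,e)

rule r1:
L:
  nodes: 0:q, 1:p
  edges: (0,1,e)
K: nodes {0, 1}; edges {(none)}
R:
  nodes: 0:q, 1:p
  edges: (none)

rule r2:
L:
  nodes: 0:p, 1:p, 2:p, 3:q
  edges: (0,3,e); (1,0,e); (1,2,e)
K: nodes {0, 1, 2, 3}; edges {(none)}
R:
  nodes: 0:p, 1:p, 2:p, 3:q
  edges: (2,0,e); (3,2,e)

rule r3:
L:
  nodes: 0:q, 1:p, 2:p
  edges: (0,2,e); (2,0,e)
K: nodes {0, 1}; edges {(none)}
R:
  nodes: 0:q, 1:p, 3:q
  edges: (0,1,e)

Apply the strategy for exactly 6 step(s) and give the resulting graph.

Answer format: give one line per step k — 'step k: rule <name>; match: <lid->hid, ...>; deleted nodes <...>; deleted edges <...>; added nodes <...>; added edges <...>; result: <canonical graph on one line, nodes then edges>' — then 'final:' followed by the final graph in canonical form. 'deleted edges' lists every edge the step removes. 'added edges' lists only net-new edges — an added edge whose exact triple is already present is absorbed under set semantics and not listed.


step 1: rule r1; match: 0->0, 1->1; deleted nodes (none); deleted edges (0,1,e); added nodes (none); added edges (none); result: nodes: 0:q, 1:p, 2:q, 6:p, 7:q, 8:p, 13:p, 15:q, 17:q, 18:q, 20:p, 22:q edges: (0,8,e); (0,20,e); (1,2,e); (1,7,e); (7,6,e); (7,13,e); (8,13,e); (8,15,e); (13,15,e); (13,17,e); (15,1,e); (15,2,e); (15,8,e); (17,6,e); (17,8,e); (18,2,e); (18,6,e); (18,17,e); (20,6,e); (22,0,e)
step 2: rule r1; match: 0->0, 1->8; deleted nodes (none); deleted edges (0,8,e); added nodes (none); added edges (none); result: nodes: 0:q, 1:p, 2:q, 6:p, 7:q, 8:p, 13:p, 15:q, 17:q, 18:q, 20:p, 22:q edges: (0,20,e); (1,2,e); (1,7,e); (7,6,e); (7,13,e); (8,13,e); (8,15,e); (13,15,e); (13,17,e); (15,1,e); (15,2,e); (15,8,e); (17,6,e); (17,8,e); (18,2,e); (18,6,e); (18,17,e); (20,6,e); (22,0,e)
step 3: rule r1; match: 0->0, 1->20; deleted nodes (none); deleted edges (0,20,e); added nodes (none); added edges (none); result: nodes: 0:q, 1:p, 2:q, 6:p, 7:q, 8:p, 13:p, 15:q, 17:q, 18:q, 20:p, 22:q edges: (1,2,e); (1,7,e); (7,6,e); (7,13,e); (8,13,e); (8,15,e); (13,15,e); (13,17,e); (15,1,e); (15,2,e); (15,8,e); (17,6,e); (17,8,e); (18,2,e); (18,6,e); (18,17,e); (20,6,e); (22,0,e)
step 4: rule r1; match: 0->7, 1->6; deleted nodes (none); deleted edges (7,6,e); added nodes (none); added edges (none); result: nodes: 0:q, 1:p, 2:q, 6:p, 7:q, 8:p, 13:p, 15:q, 17:q, 18:q, 20:p, 22:q edges: (1,2,e); (1,7,e); (7,13,e); (8,13,e); (8,15,e); (13,15,e); (13,17,e); (15,1,e); (15,2,e); (15,8,e); (17,6,e); (17,8,e); (18,2,e); (18,6,e); (18,17,e); (20,6,e); (22,0,e)
step 5: rule r1; match: 0->7, 1->13; deleted nodes (none); deleted edges (7,13,e); added nodes (none); added edges (none); result: nodes: 0:q, 1:p, 2:q, 6:p, 7:q, 8:p, 13:p, 15:q, 17:q, 18:q, 20:p, 22:q edges: (1,2,e); (1,7,e); (8,13,e); (8,15,e); (13,15,e); (13,17,e); (15,1,e); (15,2,e); (15,8,e); (17,6,e); (17,8,e); (18,2,e); (18,6,e); (18,17,e); (20,6,e); (22,0,e)
step 6: rule r1; match: 0->15, 1->1; deleted nodes (none); deleted edges (15,1,e); added nodes (none); added edges (none); result: nodes: 0:q, 1:p, 2:q, 6:p, 7:q, 8:p, 13:p, 15:q, 17:q, 18:q, 20:p, 22:q edges: (1,2,e); (1,7,e); (8,13,e); (8,15,e); (13,15,e); (13,17,e); (15,2,e); (15,8,e); (17,6,e); (17,8,e); (18,2,e); (18,6,e); (18,17,e); (20,6,e); (22,0,e)
final:
nodes: 0:q, 1:p, 2:q, 6:p, 7:q, 8:p, 13:p, 15:q, 17:q, 18:q, 20:p, 22:q
edges: (1,2,e); (1,7,e); (8,13,e); (8,15,e); (13,15,e); (13,17,e); (15,2,e); (15,8,e); (17,6,e); (17,8,e); (18,2,e); (18,6,e); (18,17,e); (20,6,e); (22,0,e)


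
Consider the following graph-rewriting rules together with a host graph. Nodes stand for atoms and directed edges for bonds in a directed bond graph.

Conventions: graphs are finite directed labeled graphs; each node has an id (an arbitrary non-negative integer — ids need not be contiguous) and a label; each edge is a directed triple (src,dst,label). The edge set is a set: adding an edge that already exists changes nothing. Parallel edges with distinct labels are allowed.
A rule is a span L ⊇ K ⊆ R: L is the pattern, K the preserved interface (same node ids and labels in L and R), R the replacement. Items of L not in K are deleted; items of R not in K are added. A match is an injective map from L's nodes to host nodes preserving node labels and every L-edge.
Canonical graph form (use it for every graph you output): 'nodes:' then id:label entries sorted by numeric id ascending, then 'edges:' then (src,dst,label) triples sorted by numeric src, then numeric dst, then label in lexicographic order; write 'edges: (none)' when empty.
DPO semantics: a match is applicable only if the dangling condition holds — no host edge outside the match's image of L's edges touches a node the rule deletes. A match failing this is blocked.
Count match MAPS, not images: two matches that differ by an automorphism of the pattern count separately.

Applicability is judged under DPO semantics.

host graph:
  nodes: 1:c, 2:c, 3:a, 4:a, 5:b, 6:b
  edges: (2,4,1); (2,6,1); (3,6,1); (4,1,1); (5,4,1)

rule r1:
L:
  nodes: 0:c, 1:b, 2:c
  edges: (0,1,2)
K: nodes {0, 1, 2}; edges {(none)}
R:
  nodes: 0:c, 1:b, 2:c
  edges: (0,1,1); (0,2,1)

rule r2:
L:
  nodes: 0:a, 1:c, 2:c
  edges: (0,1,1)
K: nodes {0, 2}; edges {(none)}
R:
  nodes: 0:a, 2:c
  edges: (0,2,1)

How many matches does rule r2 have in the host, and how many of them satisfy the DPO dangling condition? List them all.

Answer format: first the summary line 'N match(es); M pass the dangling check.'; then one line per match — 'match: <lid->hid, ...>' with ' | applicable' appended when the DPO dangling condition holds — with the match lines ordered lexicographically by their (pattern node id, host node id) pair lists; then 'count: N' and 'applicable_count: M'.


1 match(es); 1 pass the dangling check.
match: 0->4, 1->1, 2->2 | applicable
count: 1
applicable_count: 1


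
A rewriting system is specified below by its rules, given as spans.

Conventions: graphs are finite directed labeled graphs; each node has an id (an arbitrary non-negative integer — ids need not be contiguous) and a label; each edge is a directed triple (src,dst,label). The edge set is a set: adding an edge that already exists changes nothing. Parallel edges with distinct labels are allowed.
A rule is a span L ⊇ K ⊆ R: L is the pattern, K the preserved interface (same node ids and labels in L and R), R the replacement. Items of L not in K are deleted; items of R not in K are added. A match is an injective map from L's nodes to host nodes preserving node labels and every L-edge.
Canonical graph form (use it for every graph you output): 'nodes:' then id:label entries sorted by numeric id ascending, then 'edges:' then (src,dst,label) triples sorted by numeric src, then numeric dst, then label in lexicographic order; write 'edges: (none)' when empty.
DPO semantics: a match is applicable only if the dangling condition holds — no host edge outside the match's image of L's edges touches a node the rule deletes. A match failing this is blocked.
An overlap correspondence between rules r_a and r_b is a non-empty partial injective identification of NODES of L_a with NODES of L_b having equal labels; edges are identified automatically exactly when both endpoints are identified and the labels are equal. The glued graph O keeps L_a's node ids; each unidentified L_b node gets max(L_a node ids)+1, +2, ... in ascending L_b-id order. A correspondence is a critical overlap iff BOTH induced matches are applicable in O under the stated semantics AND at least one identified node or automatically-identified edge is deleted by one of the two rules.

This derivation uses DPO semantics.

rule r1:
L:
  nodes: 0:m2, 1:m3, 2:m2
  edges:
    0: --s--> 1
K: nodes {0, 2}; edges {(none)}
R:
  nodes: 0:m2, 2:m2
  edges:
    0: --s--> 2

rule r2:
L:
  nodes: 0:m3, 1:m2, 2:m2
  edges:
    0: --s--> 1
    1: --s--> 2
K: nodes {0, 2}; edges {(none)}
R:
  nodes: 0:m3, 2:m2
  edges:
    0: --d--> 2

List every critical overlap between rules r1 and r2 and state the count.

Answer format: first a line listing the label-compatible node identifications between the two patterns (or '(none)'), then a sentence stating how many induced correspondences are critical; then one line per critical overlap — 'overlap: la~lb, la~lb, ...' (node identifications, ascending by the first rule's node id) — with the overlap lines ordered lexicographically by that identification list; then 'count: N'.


label-compatible node identifications between L(r1) and L(r2): 0~1, 0~2, 1~0, 2~1, 2~2
2 of the induced correspondences are critical overlaps of r1 and r2.
overlap: 0~2, 2~1
overlap: 2~1
count: 2


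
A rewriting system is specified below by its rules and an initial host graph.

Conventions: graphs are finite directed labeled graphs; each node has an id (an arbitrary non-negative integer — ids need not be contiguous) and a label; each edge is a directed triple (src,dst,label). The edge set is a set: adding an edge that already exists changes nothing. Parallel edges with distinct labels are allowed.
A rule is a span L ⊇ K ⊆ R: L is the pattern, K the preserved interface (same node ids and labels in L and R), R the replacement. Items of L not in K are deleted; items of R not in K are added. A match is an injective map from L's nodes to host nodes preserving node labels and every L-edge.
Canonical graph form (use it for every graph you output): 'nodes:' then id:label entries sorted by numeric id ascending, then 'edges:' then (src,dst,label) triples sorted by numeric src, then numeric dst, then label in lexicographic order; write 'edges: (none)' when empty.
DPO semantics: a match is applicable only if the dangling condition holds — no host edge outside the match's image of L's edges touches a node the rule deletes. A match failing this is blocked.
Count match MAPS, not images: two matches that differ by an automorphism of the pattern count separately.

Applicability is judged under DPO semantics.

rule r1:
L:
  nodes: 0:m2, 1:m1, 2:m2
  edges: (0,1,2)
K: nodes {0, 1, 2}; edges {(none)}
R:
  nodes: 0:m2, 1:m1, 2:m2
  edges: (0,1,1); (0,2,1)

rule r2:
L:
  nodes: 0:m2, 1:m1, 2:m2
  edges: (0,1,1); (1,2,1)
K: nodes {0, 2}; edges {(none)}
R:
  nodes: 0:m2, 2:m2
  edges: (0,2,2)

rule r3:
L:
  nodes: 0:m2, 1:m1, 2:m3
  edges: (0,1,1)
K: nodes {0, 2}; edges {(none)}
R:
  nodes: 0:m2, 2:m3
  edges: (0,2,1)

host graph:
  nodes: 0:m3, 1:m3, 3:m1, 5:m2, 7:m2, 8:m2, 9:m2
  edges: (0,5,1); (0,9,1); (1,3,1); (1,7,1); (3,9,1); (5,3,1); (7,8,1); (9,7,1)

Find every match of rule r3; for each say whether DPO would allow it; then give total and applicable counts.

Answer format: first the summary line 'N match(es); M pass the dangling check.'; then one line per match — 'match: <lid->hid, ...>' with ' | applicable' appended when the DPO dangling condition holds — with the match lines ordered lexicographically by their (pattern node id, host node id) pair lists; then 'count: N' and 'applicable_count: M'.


2 match(es); 0 pass the dangling check.
match: 0->5, 1->3, 2->0
match: 0->5, 1->3, 2->1
count: 2
applicable_count: 0


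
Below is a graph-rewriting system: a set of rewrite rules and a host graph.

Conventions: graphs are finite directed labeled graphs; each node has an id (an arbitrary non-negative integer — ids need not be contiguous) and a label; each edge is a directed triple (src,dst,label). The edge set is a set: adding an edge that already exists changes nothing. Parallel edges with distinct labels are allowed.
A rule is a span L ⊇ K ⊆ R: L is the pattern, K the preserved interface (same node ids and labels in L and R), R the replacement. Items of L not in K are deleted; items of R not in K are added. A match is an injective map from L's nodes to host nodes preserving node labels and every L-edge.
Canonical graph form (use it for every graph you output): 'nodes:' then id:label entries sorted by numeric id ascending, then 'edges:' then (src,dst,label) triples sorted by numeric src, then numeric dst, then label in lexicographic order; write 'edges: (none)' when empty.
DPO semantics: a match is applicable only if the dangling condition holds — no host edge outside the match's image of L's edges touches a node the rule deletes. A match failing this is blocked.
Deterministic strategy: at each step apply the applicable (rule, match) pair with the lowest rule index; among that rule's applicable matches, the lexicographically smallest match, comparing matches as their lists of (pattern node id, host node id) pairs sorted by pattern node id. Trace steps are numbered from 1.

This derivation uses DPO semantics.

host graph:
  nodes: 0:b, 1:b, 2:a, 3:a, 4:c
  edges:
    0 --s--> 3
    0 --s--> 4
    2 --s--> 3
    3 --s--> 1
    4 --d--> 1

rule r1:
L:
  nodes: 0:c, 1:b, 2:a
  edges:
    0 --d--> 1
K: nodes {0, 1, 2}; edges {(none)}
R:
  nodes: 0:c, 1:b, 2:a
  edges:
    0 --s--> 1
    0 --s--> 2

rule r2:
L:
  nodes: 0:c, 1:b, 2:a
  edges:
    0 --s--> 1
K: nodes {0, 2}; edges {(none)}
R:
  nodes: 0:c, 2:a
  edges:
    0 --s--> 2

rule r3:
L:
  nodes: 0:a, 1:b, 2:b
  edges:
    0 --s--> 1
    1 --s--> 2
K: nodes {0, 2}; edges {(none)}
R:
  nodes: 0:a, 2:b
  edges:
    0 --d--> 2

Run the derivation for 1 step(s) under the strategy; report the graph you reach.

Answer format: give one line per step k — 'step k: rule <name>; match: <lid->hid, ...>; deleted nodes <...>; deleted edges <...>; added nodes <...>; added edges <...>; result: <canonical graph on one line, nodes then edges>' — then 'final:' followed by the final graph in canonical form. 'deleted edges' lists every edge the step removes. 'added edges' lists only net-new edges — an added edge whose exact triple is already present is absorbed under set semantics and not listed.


step 1: rule r1; match: 0->4, 1->1, 2->2; deleted nodes (none); deleted edges (4,1,d); added nodes (none); added edges (4,1,s); (4,2,s); result: nodes: 0:b, 1:b, 2:a, 3:a, 4:c edges: (0,3,s); (0,4,s); (2,3,s); (3,1,s); (4,1,s); (4,2,s)
final:
nodes: 0:b, 1:b, 2:a, 3:a, 4:c
edges: (0,3,s); (0,4,s); (2,3,s); (3,1,s); (4,1,s); (4,2,s)


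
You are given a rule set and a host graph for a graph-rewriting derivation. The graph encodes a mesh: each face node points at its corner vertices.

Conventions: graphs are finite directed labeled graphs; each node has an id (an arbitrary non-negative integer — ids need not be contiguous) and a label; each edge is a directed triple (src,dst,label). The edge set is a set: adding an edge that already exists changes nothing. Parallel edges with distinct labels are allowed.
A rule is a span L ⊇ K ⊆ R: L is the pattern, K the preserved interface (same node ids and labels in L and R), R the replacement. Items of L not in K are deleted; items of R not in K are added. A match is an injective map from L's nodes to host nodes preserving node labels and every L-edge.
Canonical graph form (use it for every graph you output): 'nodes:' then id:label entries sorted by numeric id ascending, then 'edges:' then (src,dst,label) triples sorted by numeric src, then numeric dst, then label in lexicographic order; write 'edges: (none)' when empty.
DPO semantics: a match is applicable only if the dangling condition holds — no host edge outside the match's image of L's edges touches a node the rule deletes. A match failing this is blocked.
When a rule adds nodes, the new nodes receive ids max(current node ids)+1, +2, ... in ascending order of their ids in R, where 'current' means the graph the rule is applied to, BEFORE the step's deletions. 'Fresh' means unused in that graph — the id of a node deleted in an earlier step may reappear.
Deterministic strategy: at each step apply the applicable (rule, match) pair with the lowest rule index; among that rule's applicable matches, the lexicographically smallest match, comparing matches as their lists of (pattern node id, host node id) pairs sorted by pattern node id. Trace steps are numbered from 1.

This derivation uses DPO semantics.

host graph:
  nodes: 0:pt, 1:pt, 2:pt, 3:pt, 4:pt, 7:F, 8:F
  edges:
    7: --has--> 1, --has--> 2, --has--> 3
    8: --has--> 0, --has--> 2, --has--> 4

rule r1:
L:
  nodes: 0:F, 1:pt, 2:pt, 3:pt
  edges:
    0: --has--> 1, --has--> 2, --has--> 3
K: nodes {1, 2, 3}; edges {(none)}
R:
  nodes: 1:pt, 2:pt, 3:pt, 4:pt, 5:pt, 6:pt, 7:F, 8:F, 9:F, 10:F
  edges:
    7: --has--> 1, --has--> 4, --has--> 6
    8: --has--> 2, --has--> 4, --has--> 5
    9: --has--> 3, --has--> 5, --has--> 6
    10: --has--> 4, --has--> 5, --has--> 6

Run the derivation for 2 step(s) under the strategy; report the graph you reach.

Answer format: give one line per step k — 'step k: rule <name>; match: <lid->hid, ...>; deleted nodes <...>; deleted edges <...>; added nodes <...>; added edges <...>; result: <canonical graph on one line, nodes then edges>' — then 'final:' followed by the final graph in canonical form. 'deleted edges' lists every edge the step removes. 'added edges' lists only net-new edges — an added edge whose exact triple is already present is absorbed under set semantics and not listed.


step 1: rule r1; match: 0->7, 1->1, 2->2, 3->3; deleted nodes 7; deleted edges (7,1,has); (7,2,has); (7,3,has); added nodes 9, 10, 11, 12, 13, 14, 15; added edges (12,1,has); (12,9,has); (12,11,has); (13,2,has); (13,9,has); (13,10,has); (14,3,has); (14,10,has); (14,11,has); (15,9,has); (15,10,has); (15,11,has); result: nodes: 0:pt, 1:pt, 2:pt, 3:pt, 4:pt, 8:F, 9:pt, 10:pt, 11:pt, 12:F, 13:F, 14:F, 15:F edges: (8,0,has); (8,2,has); (8,4,has); (12,1,has); (12,9,has); (12,11,has); (13,2,has); (13,9,has); (13,10,has); (14,3,has); (14,10,has); (14,11,has); (15,9,has); (15,10,has); (15,11,has)
step 2: rule r1; match: 0->8, 1->0, 2->2, 3->4; deleted nodes 8; deleted edges (8,0,has); (8,2,has); (8,4,has); added nodes 16, 17, 18, 19, 20, 21, 22; added edges (19,0,has); (19,16,has); (19,18,has); (20,2,has); (20,16,has); (20,17,has); (21,4,has); (21,17,has); (21,18,has); (22,16,has); (22,17,has); (22,18,has); result: nodes: 0:pt, 1:pt, 2:pt, 3:pt, 4:pt, 9:pt, 10:pt, 11:pt, 12:F, 13:F, 14:F, 15:F, 16:pt, 17:pt, 18:pt, 19:F, 20:F, 21:F, 22:F edges: (12,1,has); (12,9,has); (12,11,has); (13,2,has); (13,9,has); (13,10,has); (14,3,has); (14,10,has); (14,11,has); (15,9,has); (15,10,has); (15,11,has); (19,0,has); (19,16,has); (19,18,has); (20,2,has); (20,16,has); (20,17,has); (21,4,has); (21,17,has); (21,18,has); (22,16,has); (22,17,has); (22,18,has)
final:
nodes: 0:pt, 1:pt, 2:pt, 3:pt, 4:pt, 9:pt, 10:pt, 11:pt, 12:F, 13:F, 14:F, 15:F, 16:pt, 17:pt, 18:pt, 19:F, 20:F, 21:F, 22:F
edges: (12,1,has); (12,9,has); (12,11,has); (13,2,has); (13,9,has); (13,10,has); (14,3,has); (14,10,has); (14,11,has); (15,9,has); (15,10,has); (15,11,has); (19,0,has); (19,16,has); (19,18,has); (20,2,has); (20,16,has); (20,17,has); (21,4,has); (21,17,has); (21,18,has); (22,16,has); (22,17,has); (22,18,has)


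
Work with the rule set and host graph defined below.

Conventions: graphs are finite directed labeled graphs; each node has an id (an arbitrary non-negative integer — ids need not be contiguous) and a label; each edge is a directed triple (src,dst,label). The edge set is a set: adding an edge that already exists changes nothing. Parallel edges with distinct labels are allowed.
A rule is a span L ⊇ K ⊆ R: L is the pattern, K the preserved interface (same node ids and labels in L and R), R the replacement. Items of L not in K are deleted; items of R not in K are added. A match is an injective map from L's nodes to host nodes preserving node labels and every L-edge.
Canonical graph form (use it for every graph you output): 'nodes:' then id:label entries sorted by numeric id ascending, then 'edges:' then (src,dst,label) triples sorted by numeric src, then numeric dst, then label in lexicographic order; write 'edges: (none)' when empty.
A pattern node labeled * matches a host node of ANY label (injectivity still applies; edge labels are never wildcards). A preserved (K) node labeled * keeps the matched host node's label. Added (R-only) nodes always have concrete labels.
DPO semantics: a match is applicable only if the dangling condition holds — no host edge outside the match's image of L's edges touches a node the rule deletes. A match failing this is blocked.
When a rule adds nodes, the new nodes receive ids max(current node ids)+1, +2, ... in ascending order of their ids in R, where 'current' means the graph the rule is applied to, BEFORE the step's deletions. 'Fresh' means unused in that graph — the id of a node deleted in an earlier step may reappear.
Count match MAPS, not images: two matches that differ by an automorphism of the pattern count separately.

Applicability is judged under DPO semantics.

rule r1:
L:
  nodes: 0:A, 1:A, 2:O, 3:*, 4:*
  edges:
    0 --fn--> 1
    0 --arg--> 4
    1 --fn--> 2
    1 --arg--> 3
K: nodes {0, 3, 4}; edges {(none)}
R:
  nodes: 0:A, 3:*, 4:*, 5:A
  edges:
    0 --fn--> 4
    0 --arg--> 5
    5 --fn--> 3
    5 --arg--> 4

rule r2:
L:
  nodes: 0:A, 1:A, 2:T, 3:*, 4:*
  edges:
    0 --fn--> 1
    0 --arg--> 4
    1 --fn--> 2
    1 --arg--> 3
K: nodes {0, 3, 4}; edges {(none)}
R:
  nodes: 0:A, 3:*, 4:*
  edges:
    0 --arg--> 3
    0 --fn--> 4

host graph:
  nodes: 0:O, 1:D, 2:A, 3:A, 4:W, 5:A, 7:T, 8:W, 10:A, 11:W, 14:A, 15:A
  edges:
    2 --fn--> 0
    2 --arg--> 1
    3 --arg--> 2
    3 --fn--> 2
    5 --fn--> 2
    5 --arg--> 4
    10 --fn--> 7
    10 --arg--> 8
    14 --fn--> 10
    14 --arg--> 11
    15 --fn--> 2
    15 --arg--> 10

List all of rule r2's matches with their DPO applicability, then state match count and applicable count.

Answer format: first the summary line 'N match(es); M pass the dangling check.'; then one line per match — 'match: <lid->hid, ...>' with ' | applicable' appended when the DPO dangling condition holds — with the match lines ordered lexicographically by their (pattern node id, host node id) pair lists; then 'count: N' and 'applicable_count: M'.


1 match(es); 0 pass the dangling check.
match: 0->14, 1->10, 2->7, 3->8, 4->11
count: 1
applicable_count: 0
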